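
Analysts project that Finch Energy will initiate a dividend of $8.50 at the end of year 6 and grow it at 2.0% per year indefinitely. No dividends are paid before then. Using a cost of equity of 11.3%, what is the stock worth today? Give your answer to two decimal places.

$53.51

Deferred-dividend DDM. At t=5 the remaining stream is a growing perpetuity with first payment D_6 = 8.50.
V_5 = D_6/(r−g) = 8.50/(0.113−0.02) = 91.3978
P₀ = V_5/(1+r)^5 = 91.3978/(1+0.113)^5 = 53.5131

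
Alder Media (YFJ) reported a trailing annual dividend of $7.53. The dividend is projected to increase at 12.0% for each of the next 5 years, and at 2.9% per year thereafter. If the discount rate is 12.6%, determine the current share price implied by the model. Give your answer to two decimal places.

$114.83

Two-stage DDM. Project D₁…D_5 at 0.12, terminal growth 0.029, discount at r = 0.126.
D_1 = 8.4336
D_2 = 9.4456
D_3 = 10.5791
D_4 = 11.8486
D_5 = 13.2704
Terminal value at t=5: TV = D_6/(r−g) = 13.6553/(0.126−0.029) = 140.7760
P₀ = 8.4336/(1+0.126)^1 + 9.4456/(1+0.126)^2 + 10.5791/(1+0.126)^3 + 11.8486/(1+0.126)^4 + 13.2704/(1+0.126)^5 + 140.7760/(1+0.126)^5 = 114.8268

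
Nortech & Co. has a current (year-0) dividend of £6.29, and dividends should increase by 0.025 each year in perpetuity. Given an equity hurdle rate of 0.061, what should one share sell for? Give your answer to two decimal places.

Gordon growth model: P₀ = D₁/(r − g). D₁ = 6.29 × (1 + 0.025) = 6.4472.
P₀ = 6.4472 / (0.061 − 0.025) = 6.4472 / 0.036 = 179.0903

£179.09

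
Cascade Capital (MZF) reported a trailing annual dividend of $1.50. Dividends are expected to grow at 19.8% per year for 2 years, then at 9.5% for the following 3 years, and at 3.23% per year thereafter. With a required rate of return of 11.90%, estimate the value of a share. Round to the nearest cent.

$27.45

Three-stage DDM. Project D₁…D_5; terminal Gordon value at t=5 with g = 0.0323; discount at r = 0.119.
D_1 = 1.7970
D_2 = 2.1528
D_3 = 2.3573
D_4 = 2.5813
D_5 = 2.8265
TV_5 = 2.9178/(0.119−0.0323) = 33.6538
P₀ = Σ Dₜ/(1+r)ᵗ + TV_5/(1+r)^5 = 27.4464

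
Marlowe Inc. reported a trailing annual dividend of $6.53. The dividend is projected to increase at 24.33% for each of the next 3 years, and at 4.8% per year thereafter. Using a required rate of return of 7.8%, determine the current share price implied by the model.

Two-stage DDM. Project D₁…D_3 at 0.2433, terminal growth 0.048, discount at r = 0.078.
D_1 = 8.1187
D_2 = 10.0940
D_3 = 12.5499
Terminal value at t=3: TV = D_4/(r−g) = 13.1523/(0.078−0.048) = 438.4106
P₀ = 8.1187/(1+0.078)^1 + 10.0940/(1+0.078)^2 + 12.5499/(1+0.078)^3 + 438.4106/(1+0.078)^3 = 376.2006

$376.20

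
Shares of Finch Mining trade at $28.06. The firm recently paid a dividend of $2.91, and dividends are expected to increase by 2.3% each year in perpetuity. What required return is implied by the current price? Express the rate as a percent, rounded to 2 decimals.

12.91%

Rearranging the constant-growth DDM: r = D₁/P₀ + g.
D₁ = 2.91 × (1 + 0.023) = 2.9769.
r = 2.9769 / 28.06 + 0.023 = 0.10609 + 0.023 = 0.12909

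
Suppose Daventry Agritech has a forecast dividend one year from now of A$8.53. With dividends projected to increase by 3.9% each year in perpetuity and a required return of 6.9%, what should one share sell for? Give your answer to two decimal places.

A$284.33

Gordon growth model: P₀ = D₁/(r − g), with D₁ = 8.53 given directly.
P₀ = 8.5300 / (0.069 − 0.039) = 8.5300 / 0.03 = 284.3333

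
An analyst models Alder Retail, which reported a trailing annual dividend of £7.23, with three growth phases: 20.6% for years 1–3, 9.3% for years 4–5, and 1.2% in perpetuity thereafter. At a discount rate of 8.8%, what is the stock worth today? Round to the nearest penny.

£178.90

Three-stage DDM. Project D₁…D_5; terminal Gordon value at t=5 with g = 0.012; discount at r = 0.088.
D_1 = 8.7194
D_2 = 10.5156
D_3 = 12.6818
D_4 = 13.8612
D_5 = 15.1503
TV_5 = 15.3321/(0.088−0.012) = 201.7379
P₀ = Σ Dₜ/(1+r)ᵗ + TV_5/(1+r)^5 = 178.8990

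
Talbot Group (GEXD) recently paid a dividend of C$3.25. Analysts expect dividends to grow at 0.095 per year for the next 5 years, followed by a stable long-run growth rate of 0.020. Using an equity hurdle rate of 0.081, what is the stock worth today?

C$74.85

Two-stage DDM. Project D₁…D_5 at 0.095, terminal growth 0.02, discount at r = 0.081.
D_1 = 3.5587
D_2 = 3.8968
D_3 = 4.2670
D_4 = 4.6724
D_5 = 5.1163
Terminal value at t=5: TV = D_6/(r−g) = 5.2186/(0.081−0.02) = 85.5508
P₀ = 3.5587/(1+0.081)^1 + 3.8968/(1+0.081)^2 + 4.2670/(1+0.081)^3 + 4.6724/(1+0.081)^4 + 5.1163/(1+0.081)^5 + 85.5508/(1+0.081)^5 = 74.8480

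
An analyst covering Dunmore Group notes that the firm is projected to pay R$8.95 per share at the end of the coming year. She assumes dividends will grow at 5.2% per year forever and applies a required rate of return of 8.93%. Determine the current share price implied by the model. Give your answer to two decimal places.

Gordon growth model: P₀ = D₁/(r − g), with D₁ = 8.95 given directly.
P₀ = 8.9500 / (0.0893 − 0.052) = 8.9500 / 0.0373 = 239.9464

R$239.95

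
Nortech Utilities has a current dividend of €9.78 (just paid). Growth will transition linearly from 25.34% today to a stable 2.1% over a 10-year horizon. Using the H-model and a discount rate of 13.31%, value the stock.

€190.45

H-model: P₀ = D₀[(1+g_L) + H(g_S−g_L)]/(r−g_L), with H = 10/2 = 5.
P₀ = 9.78 × [(1+0.021) + 5×(0.2534−0.021)] / (0.1331−0.021)
   = 9.78 × 2.1830 / 0.1121 = 190.4526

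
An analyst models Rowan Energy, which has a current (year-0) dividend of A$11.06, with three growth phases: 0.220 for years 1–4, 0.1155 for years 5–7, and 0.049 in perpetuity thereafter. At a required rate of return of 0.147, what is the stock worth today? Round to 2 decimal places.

A$231.30

Three-stage DDM. Project D₁…D_7; terminal Gordon value at t=7 with g = 0.049; discount at r = 0.147.
D_1 = 13.4932
D_2 = 16.4617
D_3 = 20.0833
D_4 = 24.5016
D_5 = 27.3315
D_6 = 30.4883
D_7 = 34.0097
TV_7 = 35.6762/(0.147−0.049) = 364.0429
P₀ = Σ Dₜ/(1+r)ᵗ + TV_7/(1+r)^7 = 231.3020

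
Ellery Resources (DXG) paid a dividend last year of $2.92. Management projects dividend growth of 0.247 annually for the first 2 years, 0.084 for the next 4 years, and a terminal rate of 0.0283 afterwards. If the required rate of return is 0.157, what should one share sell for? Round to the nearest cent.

$38.98

Three-stage DDM. Project D₁…D_6; terminal Gordon value at t=6 with g = 0.0283; discount at r = 0.157.
D_1 = 3.6412
D_2 = 4.5406
D_3 = 4.9220
D_4 = 5.3355
D_5 = 5.7837
D_6 = 6.2695
TV_6 = 6.4469/(0.157−0.0283) = 50.0927
P₀ = Σ Dₜ/(1+r)ᵗ + TV_6/(1+r)^6 = 38.9797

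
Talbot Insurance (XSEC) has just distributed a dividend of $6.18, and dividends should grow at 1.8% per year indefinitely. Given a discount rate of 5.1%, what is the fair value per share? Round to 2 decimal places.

Gordon growth model: P₀ = D₁/(r − g). D₁ = 6.18 × (1 + 0.018) = 6.2912.
P₀ = 6.2912 / (0.051 − 0.018) = 6.2912 / 0.033 = 190.6436

$190.64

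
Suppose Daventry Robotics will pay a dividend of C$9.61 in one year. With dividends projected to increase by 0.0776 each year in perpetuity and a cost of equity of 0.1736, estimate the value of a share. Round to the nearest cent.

C$100.10

Gordon growth model: P₀ = D₁/(r − g), with D₁ = 9.61 given directly.
P₀ = 9.6100 / (0.1736 − 0.0776) = 9.6100 / 0.096 = 100.1042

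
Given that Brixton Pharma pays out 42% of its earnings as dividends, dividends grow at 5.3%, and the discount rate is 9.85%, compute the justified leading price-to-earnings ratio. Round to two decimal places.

9.23

Justified leading P/E = b/(r−g) = 0.42/(0.0985−0.053) = 9.2308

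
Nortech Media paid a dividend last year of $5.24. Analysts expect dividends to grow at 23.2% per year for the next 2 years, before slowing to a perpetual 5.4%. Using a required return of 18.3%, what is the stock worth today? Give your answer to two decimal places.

$57.57

Two-stage DDM. Project D₁…D_2 at 0.232, terminal growth 0.054, discount at r = 0.183.
D_1 = 6.4557
D_2 = 7.9534
Terminal value at t=2: TV = D_3/(r−g) = 8.3829/(0.183−0.054) = 64.9836
P₀ = 6.4557/(1+0.183)^1 + 7.9534/(1+0.183)^2 + 64.9836/(1+0.183)^2 = 57.5739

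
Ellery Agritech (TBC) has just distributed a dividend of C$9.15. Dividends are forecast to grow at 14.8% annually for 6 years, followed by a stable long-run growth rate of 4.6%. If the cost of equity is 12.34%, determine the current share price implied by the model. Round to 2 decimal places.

C$200.08

Two-stage DDM. Project D₁…D_6 at 0.148, terminal growth 0.046, discount at r = 0.1234.
D_1 = 10.5042
D_2 = 12.0588
D_3 = 13.8435
D_4 = 15.8924
D_5 = 18.2444
D_6 = 20.9446
Terminal value at t=6: TV = D_7/(r−g) = 21.9081/(0.1234−0.046) = 283.0500
P₀ = 10.5042/(1+0.1234)^1 + 12.0588/(1+0.1234)^2 + 13.8435/(1+0.1234)^3 + 15.8924/(1+0.1234)^4 + 18.2444/(1+0.1234)^5 + 20.9446/(1+0.1234)^6 + 283.0500/(1+0.1234)^6 = 200.0821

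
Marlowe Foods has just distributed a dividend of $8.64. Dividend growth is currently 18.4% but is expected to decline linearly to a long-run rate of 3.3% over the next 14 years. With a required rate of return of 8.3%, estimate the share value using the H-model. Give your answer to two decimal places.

H-model: P₀ = D₀[(1+g_L) + H(g_S−g_L)]/(r−g_L), with H = 14/2 = 7.
P₀ = 8.64 × [(1+0.033) + 7×(0.184−0.033)] / (0.083−0.033)
   = 8.64 × 2.0900 / 0.05 = 361.1520

$361.15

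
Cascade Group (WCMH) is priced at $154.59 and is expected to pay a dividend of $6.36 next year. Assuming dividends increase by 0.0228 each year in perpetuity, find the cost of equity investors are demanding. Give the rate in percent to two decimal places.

6.39%

Rearranging the constant-growth DDM: r = D₁/P₀ + g.
r = 6.3600 / 154.59 + 0.0228 = 0.04114 + 0.0228 = 0.06394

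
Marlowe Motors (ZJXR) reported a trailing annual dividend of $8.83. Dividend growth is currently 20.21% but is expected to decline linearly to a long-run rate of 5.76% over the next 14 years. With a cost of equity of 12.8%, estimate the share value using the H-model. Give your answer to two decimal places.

$259.52

H-model: P₀ = D₀[(1+g_L) + H(g_S−g_L)]/(r−g_L), with H = 14/2 = 7.
P₀ = 8.83 × [(1+0.0576) + 7×(0.2021−0.0576)] / (0.128−0.0576)
   = 8.83 × 2.0691 / 0.0704 = 259.5192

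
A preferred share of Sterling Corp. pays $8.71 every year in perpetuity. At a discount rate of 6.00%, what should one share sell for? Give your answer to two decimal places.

$145.17

Zero-growth DDM (perpetuity): P₀ = D/r = 8.71 / 0.06 = 145.1667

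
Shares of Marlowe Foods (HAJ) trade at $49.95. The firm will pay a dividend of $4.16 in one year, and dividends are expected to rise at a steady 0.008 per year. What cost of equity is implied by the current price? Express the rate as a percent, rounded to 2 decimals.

Rearranging the constant-growth DDM: r = D₁/P₀ + g.
r = 4.1600 / 49.95 + 0.008 = 0.08328 + 0.008 = 0.09128

9.13%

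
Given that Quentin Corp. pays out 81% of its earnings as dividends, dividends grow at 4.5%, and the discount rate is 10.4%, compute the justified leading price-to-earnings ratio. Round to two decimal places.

13.73

Justified leading P/E = b/(r−g) = 0.81/(0.104−0.045) = 13.7288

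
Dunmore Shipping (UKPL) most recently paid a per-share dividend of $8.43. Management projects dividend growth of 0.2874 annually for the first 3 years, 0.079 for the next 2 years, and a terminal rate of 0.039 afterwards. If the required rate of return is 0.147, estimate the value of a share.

$155.25

Three-stage DDM. Project D₁…D_5; terminal Gordon value at t=5 with g = 0.039; discount at r = 0.147.
D_1 = 10.8528
D_2 = 13.9719
D_3 = 17.9874
D_4 = 19.4084
D_5 = 20.9417
TV_5 = 21.7584/(0.147−0.039) = 201.4665
P₀ = Σ Dₜ/(1+r)ᵗ + TV_5/(1+r)^5 = 155.2452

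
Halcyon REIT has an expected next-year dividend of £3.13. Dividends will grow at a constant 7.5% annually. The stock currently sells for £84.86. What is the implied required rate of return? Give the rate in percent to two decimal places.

11.19%

Rearranging the constant-growth DDM: r = D₁/P₀ + g.
r = 3.1300 / 84.86 + 0.075 = 0.03688 + 0.075 = 0.11188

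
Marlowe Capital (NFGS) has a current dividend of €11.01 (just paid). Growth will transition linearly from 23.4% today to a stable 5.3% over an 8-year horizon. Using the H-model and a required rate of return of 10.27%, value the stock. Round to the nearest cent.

€393.66

H-model: P₀ = D₀[(1+g_L) + H(g_S−g_L)]/(r−g_L), with H = 8/2 = 4.
P₀ = 11.01 × [(1+0.053) + 4×(0.234−0.053)] / (0.1027−0.053)
   = 11.01 × 1.7770 / 0.0497 = 393.6573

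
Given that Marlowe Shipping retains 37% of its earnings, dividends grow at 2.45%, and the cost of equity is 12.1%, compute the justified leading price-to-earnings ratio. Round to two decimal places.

Payout ratio b = 1 − 0.37 = 0.63.
Justified leading P/E = b/(r−g) = 0.63/(0.121−0.0245) = 6.5285

6.53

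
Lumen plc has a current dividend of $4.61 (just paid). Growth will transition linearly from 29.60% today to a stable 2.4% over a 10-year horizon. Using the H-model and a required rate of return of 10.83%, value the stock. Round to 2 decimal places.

H-model: P₀ = D₀[(1+g_L) + H(g_S−g_L)]/(r−g_L), with H = 10/2 = 5.
P₀ = 4.61 × [(1+0.024) + 5×(0.296−0.024)] / (0.1083−0.024)
   = 4.61 × 2.3840 / 0.0843 = 130.3706

$130.37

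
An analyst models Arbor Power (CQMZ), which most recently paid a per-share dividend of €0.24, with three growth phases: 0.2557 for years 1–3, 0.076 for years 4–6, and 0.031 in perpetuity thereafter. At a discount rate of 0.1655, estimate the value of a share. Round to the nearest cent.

Three-stage DDM. Project D₁…D_6; terminal Gordon value at t=6 with g = 0.031; discount at r = 0.1655.
D_1 = 0.3014
D_2 = 0.3784
D_3 = 0.4752
D_4 = 0.5113
D_5 = 0.5502
D_6 = 0.5920
TV_6 = 0.6103/(0.1655−0.031) = 4.5378
P₀ = Σ Dₜ/(1+r)ᵗ + TV_6/(1+r)^6 = 3.4168

€3.42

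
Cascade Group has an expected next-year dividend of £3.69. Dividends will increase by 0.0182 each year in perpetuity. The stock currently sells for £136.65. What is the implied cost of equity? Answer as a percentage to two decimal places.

4.52%

Rearranging the constant-growth DDM: r = D₁/P₀ + g.
r = 3.6900 / 136.65 + 0.0182 = 0.02700 + 0.0182 = 0.04520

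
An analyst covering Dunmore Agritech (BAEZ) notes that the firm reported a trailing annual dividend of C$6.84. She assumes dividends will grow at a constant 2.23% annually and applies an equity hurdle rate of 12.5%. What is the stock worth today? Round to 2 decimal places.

C$68.09

Gordon growth model: P₀ = D₁/(r − g). D₁ = 6.84 × (1 + 0.0223) = 6.9925.
P₀ = 6.9925 / (0.125 − 0.0223) = 6.9925 / 0.1027 = 68.0870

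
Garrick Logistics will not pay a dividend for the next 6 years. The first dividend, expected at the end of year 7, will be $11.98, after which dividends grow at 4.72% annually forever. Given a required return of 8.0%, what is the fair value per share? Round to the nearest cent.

$230.17

Deferred-dividend DDM. At t=6 the remaining stream is a growing perpetuity with first payment D_7 = 11.98.
V_6 = D_7/(r−g) = 11.98/(0.08−0.0472) = 365.2439
P₀ = V_6/(1+r)^6 = 365.2439/(1+0.08)^6 = 230.1656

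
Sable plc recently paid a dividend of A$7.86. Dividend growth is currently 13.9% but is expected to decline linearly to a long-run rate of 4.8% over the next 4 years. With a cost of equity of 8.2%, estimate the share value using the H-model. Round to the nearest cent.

A$284.35

H-model: P₀ = D₀[(1+g_L) + H(g_S−g_L)]/(r−g_L), with H = 4/2 = 2.
P₀ = 7.86 × [(1+0.048) + 2×(0.139−0.048)] / (0.082−0.048)
   = 7.86 × 1.2300 / 0.034 = 284.3471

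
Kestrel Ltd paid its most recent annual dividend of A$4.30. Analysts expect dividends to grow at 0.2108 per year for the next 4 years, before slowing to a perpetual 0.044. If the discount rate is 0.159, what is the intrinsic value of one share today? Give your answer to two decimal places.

Two-stage DDM. Project D₁…D_4 at 0.2108, terminal growth 0.044, discount at r = 0.159.
D_1 = 5.2064
D_2 = 6.3040
D_3 = 7.6328
D_4 = 9.2418
Terminal value at t=4: TV = D_5/(r−g) = 9.6485/(0.159−0.044) = 83.8998
P₀ = 5.2064/(1+0.159)^1 + 6.3040/(1+0.159)^2 + 7.6328/(1+0.159)^3 + 9.2418/(1+0.159)^4 + 83.8998/(1+0.159)^4 = 65.7069

A$65.71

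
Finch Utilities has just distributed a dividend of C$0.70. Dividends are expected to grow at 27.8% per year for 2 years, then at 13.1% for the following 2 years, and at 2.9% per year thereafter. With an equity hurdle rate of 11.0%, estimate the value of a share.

Three-stage DDM. Project D₁…D_4; terminal Gordon value at t=4 with g = 0.029; discount at r = 0.11.
D_1 = 0.8946
D_2 = 1.1433
D_3 = 1.2931
D_4 = 1.4625
TV_4 = 1.5049/(0.11−0.029) = 18.5787
P₀ = Σ Dₜ/(1+r)ᵗ + TV_4/(1+r)^4 = 15.8811

C$15.88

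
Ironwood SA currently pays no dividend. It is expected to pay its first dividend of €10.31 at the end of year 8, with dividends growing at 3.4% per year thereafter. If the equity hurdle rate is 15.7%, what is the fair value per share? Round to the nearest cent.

Deferred-dividend DDM. At t=7 the remaining stream is a growing perpetuity with first payment D_8 = 10.31.
V_7 = D_8/(r−g) = 10.31/(0.157−0.034) = 83.8211
P₀ = V_7/(1+r)^7 = 83.8211/(1+0.157)^7 = 30.2009

€30.20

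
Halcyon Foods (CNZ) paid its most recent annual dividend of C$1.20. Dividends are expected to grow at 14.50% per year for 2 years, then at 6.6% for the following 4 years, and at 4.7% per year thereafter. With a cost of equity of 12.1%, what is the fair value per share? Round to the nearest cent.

C$21.38

Three-stage DDM. Project D₁…D_6; terminal Gordon value at t=6 with g = 0.047; discount at r = 0.121.
D_1 = 1.3740
D_2 = 1.5732
D_3 = 1.6771
D_4 = 1.7877
D_5 = 1.9057
D_6 = 2.0315
TV_6 = 2.1270/(0.121−0.047) = 28.7433
P₀ = Σ Dₜ/(1+r)ᵗ + TV_6/(1+r)^6 = 21.3850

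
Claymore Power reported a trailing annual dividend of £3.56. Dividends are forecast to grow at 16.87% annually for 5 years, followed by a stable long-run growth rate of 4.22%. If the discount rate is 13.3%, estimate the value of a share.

£67.27

Two-stage DDM. Project D₁…D_5 at 0.1687, terminal growth 0.0422, discount at r = 0.133.
D_1 = 4.1606
D_2 = 4.8625
D_3 = 5.6828
D_4 = 6.6414
D_5 = 7.7618
Terminal value at t=5: TV = D_6/(r−g) = 8.0894/(0.133−0.0422) = 89.0903
P₀ = 4.1606/(1+0.133)^1 + 4.8625/(1+0.133)^2 + 5.6828/(1+0.133)^3 + 6.6414/(1+0.133)^4 + 7.7618/(1+0.133)^5 + 89.0903/(1+0.133)^5 = 67.2728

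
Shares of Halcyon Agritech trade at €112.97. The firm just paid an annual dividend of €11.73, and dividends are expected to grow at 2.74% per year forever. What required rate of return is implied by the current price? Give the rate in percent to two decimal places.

Rearranging the constant-growth DDM: r = D₁/P₀ + g.
D₁ = 11.73 × (1 + 0.0274) = 12.0514.
r = 12.0514 / 112.97 + 0.0274 = 0.10668 + 0.0274 = 0.13408

13.41%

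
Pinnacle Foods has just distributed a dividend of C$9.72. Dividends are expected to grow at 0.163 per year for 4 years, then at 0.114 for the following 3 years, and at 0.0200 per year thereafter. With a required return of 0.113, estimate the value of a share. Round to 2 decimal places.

Three-stage DDM. Project D₁…D_7; terminal Gordon value at t=7 with g = 0.02; discount at r = 0.113.
D_1 = 11.3044
D_2 = 13.1470
D_3 = 15.2899
D_4 = 17.7822
D_5 = 19.8094
D_6 = 22.0676
D_7 = 24.5833
TV_7 = 25.0750/(0.113−0.02) = 269.6236
P₀ = Σ Dₜ/(1+r)ᵗ + TV_7/(1+r)^7 = 205.7093

C$205.71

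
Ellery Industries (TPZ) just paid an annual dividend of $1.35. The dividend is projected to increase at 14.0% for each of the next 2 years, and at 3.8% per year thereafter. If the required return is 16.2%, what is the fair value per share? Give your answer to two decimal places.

$13.50

Two-stage DDM. Project D₁…D_2 at 0.14, terminal growth 0.038, discount at r = 0.162.
D_1 = 1.5390
D_2 = 1.7545
Terminal value at t=2: TV = D_3/(r−g) = 1.8211/(0.162−0.038) = 14.6865
P₀ = 1.5390/(1+0.162)^1 + 1.7545/(1+0.162)^2 + 14.6865/(1+0.162)^2 = 13.5007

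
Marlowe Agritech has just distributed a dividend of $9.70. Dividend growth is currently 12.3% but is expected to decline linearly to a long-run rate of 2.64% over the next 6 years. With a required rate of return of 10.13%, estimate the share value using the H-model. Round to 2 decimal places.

$170.46

H-model: P₀ = D₀[(1+g_L) + H(g_S−g_L)]/(r−g_L), with H = 6/2 = 3.
P₀ = 9.70 × [(1+0.0264) + 3×(0.123−0.0264)] / (0.1013−0.0264)
   = 9.70 × 1.3162 / 0.0749 = 170.4558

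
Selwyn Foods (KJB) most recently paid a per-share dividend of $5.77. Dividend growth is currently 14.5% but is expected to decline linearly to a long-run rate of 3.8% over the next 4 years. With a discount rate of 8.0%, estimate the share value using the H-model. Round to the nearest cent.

H-model: P₀ = D₀[(1+g_L) + H(g_S−g_L)]/(r−g_L), with H = 4/2 = 2.
P₀ = 5.77 × [(1+0.038) + 2×(0.145−0.038)] / (0.08−0.038)
   = 5.77 × 1.2520 / 0.042 = 172.0010

$172.00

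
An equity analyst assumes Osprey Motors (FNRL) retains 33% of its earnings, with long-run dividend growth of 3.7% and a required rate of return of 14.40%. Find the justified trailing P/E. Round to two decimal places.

Payout ratio b = 1 − 0.33 = 0.67.
Justified trailing P/E = b(1+g)/(r−g) = 0.67×(1+0.037)/(0.144−0.037) = 6.4934

6.49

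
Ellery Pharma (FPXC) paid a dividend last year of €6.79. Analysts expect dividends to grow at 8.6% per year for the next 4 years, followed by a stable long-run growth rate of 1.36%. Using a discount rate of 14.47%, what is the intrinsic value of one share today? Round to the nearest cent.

Two-stage DDM. Project D₁…D_4 at 0.086, terminal growth 0.0136, discount at r = 0.1447.
D_1 = 7.3739
D_2 = 8.0081
D_3 = 8.6968
D_4 = 9.4447
Terminal value at t=4: TV = D_5/(r−g) = 9.5732/(0.1447−0.0136) = 73.0219
P₀ = 7.3739/(1+0.1447)^1 + 8.0081/(1+0.1447)^2 + 8.6968/(1+0.1447)^3 + 9.4447/(1+0.1447)^4 + 73.0219/(1+0.1447)^4 = 66.3812

€66.38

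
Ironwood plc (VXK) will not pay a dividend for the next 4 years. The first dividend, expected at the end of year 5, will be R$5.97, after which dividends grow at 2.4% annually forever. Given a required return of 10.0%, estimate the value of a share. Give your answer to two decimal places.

Deferred-dividend DDM. At t=4 the remaining stream is a growing perpetuity with first payment D_5 = 5.97.
V_4 = D_5/(r−g) = 5.97/(0.1−0.024) = 78.5526
P₀ = V_4/(1+r)^4 = 78.5526/(1+0.1)^4 = 53.6525

R$53.65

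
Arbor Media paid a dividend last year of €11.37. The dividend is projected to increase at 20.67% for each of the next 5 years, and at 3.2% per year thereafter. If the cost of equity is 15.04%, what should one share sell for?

Two-stage DDM. Project D₁…D_5 at 0.2067, terminal growth 0.032, discount at r = 0.1504.
D_1 = 13.7202
D_2 = 16.5561
D_3 = 19.9783
D_4 = 24.1078
D_5 = 29.0909
Terminal value at t=5: TV = D_6/(r−g) = 30.0218/(0.1504−0.032) = 253.5625
P₀ = 13.7202/(1+0.1504)^1 + 16.5561/(1+0.1504)^2 + 19.9783/(1+0.1504)^3 + 24.1078/(1+0.1504)^4 + 29.0909/(1+0.1504)^5 + 253.5625/(1+0.1504)^5 = 191.6080

€191.61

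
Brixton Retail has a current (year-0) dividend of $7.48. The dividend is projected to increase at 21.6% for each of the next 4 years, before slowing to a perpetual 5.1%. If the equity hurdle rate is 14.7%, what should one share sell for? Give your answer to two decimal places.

$138.14

Two-stage DDM. Project D₁…D_4 at 0.216, terminal growth 0.051, discount at r = 0.147.
D_1 = 9.0957
D_2 = 11.0603
D_3 = 13.4494
D_4 = 16.3544
Terminal value at t=4: TV = D_5/(r−g) = 17.1885/(0.147−0.051) = 179.0471
P₀ = 9.0957/(1+0.147)^1 + 11.0603/(1+0.147)^2 + 13.4494/(1+0.147)^3 + 16.3544/(1+0.147)^4 + 179.0471/(1+0.147)^4 = 138.1447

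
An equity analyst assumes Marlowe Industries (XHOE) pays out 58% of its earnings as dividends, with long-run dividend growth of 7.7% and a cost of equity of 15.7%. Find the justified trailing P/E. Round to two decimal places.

Justified trailing P/E = b(1+g)/(r−g) = 0.58×(1+0.077)/(0.157−0.077) = 7.8082

7.81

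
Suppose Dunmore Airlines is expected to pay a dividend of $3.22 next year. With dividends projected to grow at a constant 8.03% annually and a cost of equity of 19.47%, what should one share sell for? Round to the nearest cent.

Gordon growth model: P₀ = D₁/(r − g), with D₁ = 3.22 given directly.
P₀ = 3.2200 / (0.1947 − 0.0803) = 3.2200 / 0.1144 = 28.1469

$28.15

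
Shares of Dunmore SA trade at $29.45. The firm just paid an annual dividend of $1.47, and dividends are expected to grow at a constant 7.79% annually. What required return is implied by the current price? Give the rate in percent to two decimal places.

13.17%

Rearranging the constant-growth DDM: r = D₁/P₀ + g.
D₁ = 1.47 × (1 + 0.0779) = 1.5845.
r = 1.5845 / 29.45 + 0.0779 = 0.05380 + 0.0779 = 0.13170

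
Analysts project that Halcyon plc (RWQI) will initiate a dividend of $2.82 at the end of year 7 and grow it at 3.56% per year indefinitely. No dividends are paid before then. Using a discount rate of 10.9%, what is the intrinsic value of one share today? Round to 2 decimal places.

Deferred-dividend DDM. At t=6 the remaining stream is a growing perpetuity with first payment D_7 = 2.82.
V_6 = D_7/(r−g) = 2.82/(0.109−0.0356) = 38.4196
P₀ = V_6/(1+r)^6 = 38.4196/(1+0.109)^6 = 20.6521

$20.65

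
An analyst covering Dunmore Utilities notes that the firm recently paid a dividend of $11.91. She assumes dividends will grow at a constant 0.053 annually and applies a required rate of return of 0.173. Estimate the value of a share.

$104.51

Gordon growth model: P₀ = D₁/(r − g). D₁ = 11.91 × (1 + 0.053) = 12.5412.
P₀ = 12.5412 / (0.173 − 0.053) = 12.5412 / 0.12 = 104.5102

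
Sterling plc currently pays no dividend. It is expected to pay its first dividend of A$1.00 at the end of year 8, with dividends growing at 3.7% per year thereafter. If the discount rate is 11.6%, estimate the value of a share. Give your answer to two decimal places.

A$5.87

Deferred-dividend DDM. At t=7 the remaining stream is a growing perpetuity with first payment D_8 = 1.00.
V_7 = D_8/(r−g) = 1.00/(0.116−0.037) = 12.6582
P₀ = V_7/(1+r)^7 = 12.6582/(1+0.116)^7 = 5.8712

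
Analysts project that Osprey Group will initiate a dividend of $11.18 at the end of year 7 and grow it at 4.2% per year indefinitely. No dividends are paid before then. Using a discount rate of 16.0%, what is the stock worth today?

Deferred-dividend DDM. At t=6 the remaining stream is a growing perpetuity with first payment D_7 = 11.18.
V_6 = D_7/(r−g) = 11.18/(0.16−0.042) = 94.7458
P₀ = V_6/(1+r)^6 = 94.7458/(1+0.16)^6 = 38.8877

$38.89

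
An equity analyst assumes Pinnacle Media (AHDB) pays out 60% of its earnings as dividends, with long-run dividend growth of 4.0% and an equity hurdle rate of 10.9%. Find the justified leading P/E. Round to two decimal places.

8.70

Justified leading P/E = b/(r−g) = 0.60/(0.109−0.04) = 8.6957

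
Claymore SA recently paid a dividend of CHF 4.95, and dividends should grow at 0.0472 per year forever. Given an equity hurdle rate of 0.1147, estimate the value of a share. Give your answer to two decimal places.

Gordon growth model: P₀ = D₁/(r − g). D₁ = 4.95 × (1 + 0.0472) = 5.1836.
P₀ = 5.1836 / (0.1147 − 0.0472) = 5.1836 / 0.0675 = 76.7947

CHF 76.79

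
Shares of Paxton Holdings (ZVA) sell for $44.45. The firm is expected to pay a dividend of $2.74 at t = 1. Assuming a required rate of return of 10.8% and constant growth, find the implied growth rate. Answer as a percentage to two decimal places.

4.64%

From P₀ = D₁/(r − g), the implied growth is g = r − D₁/P₀.
g = 0.108 − 2.74/44.45 = 0.108 − 0.06164 = 0.04636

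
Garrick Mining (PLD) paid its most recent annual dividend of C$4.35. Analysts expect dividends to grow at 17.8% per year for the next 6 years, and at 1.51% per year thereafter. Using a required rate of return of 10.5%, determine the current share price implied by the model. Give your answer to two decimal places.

C$104.95

Two-stage DDM. Project D₁…D_6 at 0.178, terminal growth 0.0151, discount at r = 0.105.
D_1 = 5.1243
D_2 = 6.0364
D_3 = 7.1109
D_4 = 8.3767
D_5 = 9.8677
D_6 = 11.6241
Terminal value at t=6: TV = D_7/(r−g) = 11.7997/(0.105−0.0151) = 131.2533
P₀ = 5.1243/(1+0.105)^1 + 6.0364/(1+0.105)^2 + 7.1109/(1+0.105)^3 + 8.3767/(1+0.105)^4 + 9.8677/(1+0.105)^5 + 11.6241/(1+0.105)^6 + 131.2533/(1+0.105)^6 = 104.9452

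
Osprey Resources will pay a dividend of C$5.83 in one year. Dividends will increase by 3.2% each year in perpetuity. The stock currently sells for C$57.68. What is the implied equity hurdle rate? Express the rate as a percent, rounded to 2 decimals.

Rearranging the constant-growth DDM: r = D₁/P₀ + g.
r = 5.8300 / 57.68 + 0.032 = 0.10107 + 0.032 = 0.13307

13.31%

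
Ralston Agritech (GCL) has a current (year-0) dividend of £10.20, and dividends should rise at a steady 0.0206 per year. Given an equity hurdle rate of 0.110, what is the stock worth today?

£116.44

Gordon growth model: P₀ = D₁/(r − g). D₁ = 10.20 × (1 + 0.0206) = 10.4101.
P₀ = 10.4101 / (0.11 − 0.0206) = 10.4101 / 0.0894 = 116.4443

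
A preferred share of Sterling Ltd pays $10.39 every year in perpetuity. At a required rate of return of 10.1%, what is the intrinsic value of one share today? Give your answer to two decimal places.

$102.87

Zero-growth DDM (perpetuity): P₀ = D/r = 10.39 / 0.101 = 102.8713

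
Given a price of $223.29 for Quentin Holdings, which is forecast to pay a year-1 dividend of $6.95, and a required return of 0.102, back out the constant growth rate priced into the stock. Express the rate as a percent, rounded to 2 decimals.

7.09%

From P₀ = D₁/(r − g), the implied growth is g = r − D₁/P₀.
g = 0.102 − 6.95/223.29 = 0.102 − 0.03113 = 0.07087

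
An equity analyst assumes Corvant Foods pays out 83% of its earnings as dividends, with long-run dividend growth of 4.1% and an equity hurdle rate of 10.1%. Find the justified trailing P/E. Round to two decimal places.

14.40

Justified trailing P/E = b(1+g)/(r−g) = 0.83×(1+0.041)/(0.101−0.041) = 14.4005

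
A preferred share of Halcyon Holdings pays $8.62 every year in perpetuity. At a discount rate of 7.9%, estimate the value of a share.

$109.11

Zero-growth DDM (perpetuity): P₀ = D/r = 8.62 / 0.079 = 109.1139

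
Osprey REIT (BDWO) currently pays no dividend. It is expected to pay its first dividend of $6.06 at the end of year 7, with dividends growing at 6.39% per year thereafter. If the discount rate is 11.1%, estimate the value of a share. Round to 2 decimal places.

Deferred-dividend DDM. At t=6 the remaining stream is a growing perpetuity with first payment D_7 = 6.06.
V_6 = D_7/(r−g) = 6.06/(0.111−0.0639) = 128.6624
P₀ = V_6/(1+r)^6 = 128.6624/(1+0.111)^6 = 68.4175

$68.42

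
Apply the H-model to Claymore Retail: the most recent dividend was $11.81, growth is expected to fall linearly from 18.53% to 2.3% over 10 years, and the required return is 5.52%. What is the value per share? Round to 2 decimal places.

H-model: P₀ = D₀[(1+g_L) + H(g_S−g_L)]/(r−g_L), with H = 10/2 = 5.
P₀ = 11.81 × [(1+0.023) + 5×(0.1853−0.023)] / (0.0552−0.023)
   = 11.81 × 1.8345 / 0.0322 = 672.8399

$672.84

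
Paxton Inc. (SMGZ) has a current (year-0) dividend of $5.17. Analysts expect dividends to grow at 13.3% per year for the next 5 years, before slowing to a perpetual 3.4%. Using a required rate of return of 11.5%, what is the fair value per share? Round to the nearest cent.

$98.63

Two-stage DDM. Project D₁…D_5 at 0.133, terminal growth 0.034, discount at r = 0.115.
D_1 = 5.8576
D_2 = 6.6367
D_3 = 7.5193
D_4 = 8.5194
D_5 = 9.6525
Terminal value at t=5: TV = D_6/(r−g) = 9.9807/(0.115−0.034) = 123.2184
P₀ = 5.8576/(1+0.115)^1 + 6.6367/(1+0.115)^2 + 7.5193/(1+0.115)^3 + 8.5194/(1+0.115)^4 + 9.6525/(1+0.115)^5 + 123.2184/(1+0.115)^5 = 98.6284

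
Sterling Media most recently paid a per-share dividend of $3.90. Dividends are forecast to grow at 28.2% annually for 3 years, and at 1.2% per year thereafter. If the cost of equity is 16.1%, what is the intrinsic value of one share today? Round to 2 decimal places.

Two-stage DDM. Project D₁…D_3 at 0.282, terminal growth 0.012, discount at r = 0.161.
D_1 = 4.9998
D_2 = 6.4097
D_3 = 8.2173
Terminal value at t=3: TV = D_4/(r−g) = 8.3159/(0.161−0.012) = 55.8114
P₀ = 4.9998/(1+0.161)^1 + 6.4097/(1+0.161)^2 + 8.2173/(1+0.161)^3 + 55.8114/(1+0.161)^3 = 49.9763

$49.98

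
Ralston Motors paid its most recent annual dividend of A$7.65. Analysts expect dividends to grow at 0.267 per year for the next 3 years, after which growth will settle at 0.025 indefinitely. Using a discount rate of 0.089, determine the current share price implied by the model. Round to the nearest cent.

A$224.26

Two-stage DDM. Project D₁…D_3 at 0.267, terminal growth 0.025, discount at r = 0.089.
D_1 = 9.6925
D_2 = 12.2805
D_3 = 15.5593
Terminal value at t=3: TV = D_4/(r−g) = 15.9483/(0.089−0.025) = 249.1926
P₀ = 9.6925/(1+0.089)^1 + 12.2805/(1+0.089)^2 + 15.5593/(1+0.089)^3 + 249.1926/(1+0.089)^3 = 224.2564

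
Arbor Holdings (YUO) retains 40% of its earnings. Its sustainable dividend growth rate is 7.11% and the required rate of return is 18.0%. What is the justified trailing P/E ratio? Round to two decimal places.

5.90

Payout ratio b = 1 − 0.40 = 0.60.
Justified trailing P/E = b(1+g)/(r−g) = 0.60×(1+0.0711)/(0.18−0.0711) = 5.9014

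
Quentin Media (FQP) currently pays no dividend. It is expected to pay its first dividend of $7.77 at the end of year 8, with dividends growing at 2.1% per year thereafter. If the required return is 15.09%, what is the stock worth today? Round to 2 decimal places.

Deferred-dividend DDM. At t=7 the remaining stream is a growing perpetuity with first payment D_8 = 7.77.
V_7 = D_8/(r−g) = 7.77/(0.1509−0.021) = 59.8152
P₀ = V_7/(1+r)^7 = 59.8152/(1+0.1509)^7 = 22.3640

$22.36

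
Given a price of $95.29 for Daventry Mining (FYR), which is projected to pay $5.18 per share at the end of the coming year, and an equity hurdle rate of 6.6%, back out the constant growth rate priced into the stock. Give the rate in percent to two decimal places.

From P₀ = D₁/(r − g), the implied growth is g = r − D₁/P₀.
g = 0.066 − 5.18/95.29 = 0.066 − 0.05436 = 0.01164

1.16%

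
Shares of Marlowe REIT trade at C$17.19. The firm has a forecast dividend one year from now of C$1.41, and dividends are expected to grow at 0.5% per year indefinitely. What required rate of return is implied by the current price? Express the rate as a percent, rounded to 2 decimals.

Rearranging the constant-growth DDM: r = D₁/P₀ + g.
r = 1.4100 / 17.19 + 0.005 = 0.08202 + 0.005 = 0.08702

8.70%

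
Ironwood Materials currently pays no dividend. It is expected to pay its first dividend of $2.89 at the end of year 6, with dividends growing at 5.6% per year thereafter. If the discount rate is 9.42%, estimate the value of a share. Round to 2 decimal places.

Deferred-dividend DDM. At t=5 the remaining stream is a growing perpetuity with first payment D_6 = 2.89.
V_5 = D_6/(r−g) = 2.89/(0.0942−0.056) = 75.6545
P₀ = V_5/(1+r)^5 = 75.6545/(1+0.0942)^5 = 48.2337

$48.23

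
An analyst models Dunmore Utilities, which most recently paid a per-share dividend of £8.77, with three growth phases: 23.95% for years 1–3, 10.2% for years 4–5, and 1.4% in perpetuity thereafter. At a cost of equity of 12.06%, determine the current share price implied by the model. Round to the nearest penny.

Three-stage DDM. Project D₁…D_5; terminal Gordon value at t=5 with g = 0.014; discount at r = 0.1206.
D_1 = 10.8704
D_2 = 13.4739
D_3 = 16.7009
D_4 = 18.4044
D_5 = 20.2816
TV_5 = 20.5656/(0.1206−0.014) = 192.9226
P₀ = Σ Dₜ/(1+r)ᵗ + TV_5/(1+r)^5 = 164.6241

£164.62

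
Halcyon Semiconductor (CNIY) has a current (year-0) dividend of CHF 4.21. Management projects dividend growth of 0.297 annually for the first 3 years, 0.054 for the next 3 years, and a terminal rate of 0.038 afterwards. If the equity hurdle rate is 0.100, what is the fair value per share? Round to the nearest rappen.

CHF 138.38

Three-stage DDM. Project D₁…D_6; terminal Gordon value at t=6 with g = 0.038; discount at r = 0.1.
D_1 = 5.4604
D_2 = 7.0821
D_3 = 9.1855
D_4 = 9.6815
D_5 = 10.2043
D_6 = 10.7553
TV_6 = 11.1640/(0.1−0.038) = 180.0651
P₀ = Σ Dₜ/(1+r)ᵗ + TV_6/(1+r)^6 = 138.3800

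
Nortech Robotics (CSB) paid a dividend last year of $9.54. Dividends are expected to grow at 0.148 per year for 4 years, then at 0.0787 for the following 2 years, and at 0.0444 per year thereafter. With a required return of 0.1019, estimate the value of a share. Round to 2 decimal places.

Three-stage DDM. Project D₁…D_6; terminal Gordon value at t=6 with g = 0.0444; discount at r = 0.1019.
D_1 = 10.9519
D_2 = 12.5728
D_3 = 14.4336
D_4 = 16.5697
D_5 = 17.8738
D_6 = 19.2805
TV_6 = 20.1365/(0.1019−0.0444) = 350.2001
P₀ = Σ Dₜ/(1+r)ᵗ + TV_6/(1+r)^6 = 259.7383

$259.74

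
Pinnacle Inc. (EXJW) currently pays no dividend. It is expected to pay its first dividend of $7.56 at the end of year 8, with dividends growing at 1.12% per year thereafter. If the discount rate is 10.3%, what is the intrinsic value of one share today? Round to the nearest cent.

Deferred-dividend DDM. At t=7 the remaining stream is a growing perpetuity with first payment D_8 = 7.56.
V_7 = D_8/(r−g) = 7.56/(0.103−0.0112) = 82.3529
P₀ = V_7/(1+r)^7 = 82.3529/(1+0.103)^7 = 41.4620

$41.46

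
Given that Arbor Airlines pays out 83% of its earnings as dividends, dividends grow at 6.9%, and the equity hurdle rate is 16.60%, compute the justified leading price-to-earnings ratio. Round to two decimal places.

Justified leading P/E = b/(r−g) = 0.83/(0.166−0.069) = 8.5567

8.56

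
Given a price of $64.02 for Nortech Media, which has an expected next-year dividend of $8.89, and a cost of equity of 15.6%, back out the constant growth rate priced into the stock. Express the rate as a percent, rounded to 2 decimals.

1.71%

From P₀ = D₁/(r − g), the implied growth is g = r − D₁/P₀.
g = 0.156 − 8.89/64.02 = 0.156 − 0.13886 = 0.01714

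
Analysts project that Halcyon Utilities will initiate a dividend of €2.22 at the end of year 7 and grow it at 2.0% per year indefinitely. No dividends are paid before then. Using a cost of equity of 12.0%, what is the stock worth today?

€11.25

Deferred-dividend DDM. At t=6 the remaining stream is a growing perpetuity with first payment D_7 = 2.22.
V_6 = D_7/(r−g) = 2.22/(0.12−0.02) = 22.2000
P₀ = V_6/(1+r)^6 = 22.2000/(1+0.12)^6 = 11.2472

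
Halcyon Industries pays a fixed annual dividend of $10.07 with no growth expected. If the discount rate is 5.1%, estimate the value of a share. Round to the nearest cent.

$197.45

Zero-growth DDM (perpetuity): P₀ = D/r = 10.07 / 0.051 = 197.4510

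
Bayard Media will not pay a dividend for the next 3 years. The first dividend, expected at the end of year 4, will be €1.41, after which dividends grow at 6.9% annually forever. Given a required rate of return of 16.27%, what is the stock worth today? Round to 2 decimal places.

€9.57

Deferred-dividend DDM. At t=3 the remaining stream is a growing perpetuity with first payment D_4 = 1.41.
V_3 = D_4/(r−g) = 1.41/(0.1627−0.069) = 15.0480
P₀ = V_3/(1+r)^3 = 15.0480/(1+0.1627)^3 = 9.5736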